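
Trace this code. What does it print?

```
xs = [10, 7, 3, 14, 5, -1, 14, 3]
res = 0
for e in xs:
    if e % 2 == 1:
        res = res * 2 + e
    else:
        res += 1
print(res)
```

e=10: not odd, res = 0+1 = 1
e=7: odd, res = 1*2+7 = 9
e=3: odd, res = 9*2+3 = 21
e=14: not odd, res = 21+1 = 22
e=5: odd, res = 22*2+5 = 49
e=-1: odd, res = 49*2+(-1) = 97
e=14: not odd, res = 97+1 = 98
e=3: odd, res = 98*2+3 = 199

199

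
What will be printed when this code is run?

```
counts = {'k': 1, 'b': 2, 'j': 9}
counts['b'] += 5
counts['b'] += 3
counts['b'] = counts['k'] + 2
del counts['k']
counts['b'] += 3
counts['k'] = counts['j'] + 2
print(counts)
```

counts['b'] = 2+5 = 7 → {'k': 1, 'b': 7, 'j': 9}
counts['b'] = 7+3 = 10 → {'k': 1, 'b': 10, 'j': 9}
counts['b'] = counts['k']+2 = 3 → {'k': 1, 'b': 3, 'j': 9}
del 'k' → {'b': 3, 'j': 9}
counts['b'] = 3+3 = 6 → {'b': 6, 'j': 9}
counts['k'] = counts['j']+2 = 11 → {'b': 6, 'j': 9, 'k': 11}

{'b': 6, 'j': 9, 'k': 11}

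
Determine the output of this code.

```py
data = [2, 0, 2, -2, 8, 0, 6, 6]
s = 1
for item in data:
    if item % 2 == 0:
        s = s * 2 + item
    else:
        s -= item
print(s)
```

626

item=2: even, s = 1*2+2 = 4
item=0: even, s = 4*2+0 = 8
item=2: even, s = 8*2+2 = 18
item=-2: even, s = 18*2+(-2) = 34
item=8: even, s = 34*2+8 = 76
item=0: even, s = 76*2+0 = 152
item=6: even, s = 152*2+6 = 310
item=6: even, s = 310*2+6 = 626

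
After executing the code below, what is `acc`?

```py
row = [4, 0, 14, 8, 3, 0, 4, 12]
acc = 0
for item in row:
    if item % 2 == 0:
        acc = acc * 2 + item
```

564

item=4: even, acc = 0*2+4 = 4
item=0: even, acc = 4*2+0 = 8
item=14: even, acc = 8*2+14 = 30
item=8: even, acc = 30*2+8 = 68
item=3: not even
item=0: even, acc = 68*2+0 = 136
item=4: even, acc = 136*2+4 = 276
item=12: even, acc = 276*2+12 = 564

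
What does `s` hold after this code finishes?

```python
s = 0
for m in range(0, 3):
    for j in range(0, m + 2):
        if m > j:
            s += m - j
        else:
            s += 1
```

10

m=0,j=0: not 0>0, s = 0+1 = 1
m=0,j=1: not 0>1, s = 1+1 = 2
m=1,j=0: 1>0, s = 2+1 = 3
m=1,j=1: not 1>1, s = 3+1 = 4
m=1,j=2: not 1>2, s = 4+1 = 5
m=2,j=0: 2>0, s = 5+2 = 7
m=2,j=1: 2>1, s = 7+1 = 8
m=2,j=2: not 2>2, s = 8+1 = 9
m=2,j=3: not 2>3, s = 9+1 = 10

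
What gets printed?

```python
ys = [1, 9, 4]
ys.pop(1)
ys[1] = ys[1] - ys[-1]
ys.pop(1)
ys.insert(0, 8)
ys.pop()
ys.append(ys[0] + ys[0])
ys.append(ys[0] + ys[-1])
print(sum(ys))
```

pop(1) removes 9 → [1, 4]
ys[1] = ys[1]-ys[-1] = 4-4 = 0 → [1, 0]
pop(1) removes 0 → [1]
insert 8 at 0 → [8, 1]
pop() removes 1 → [8]
append ys[0]+ys[0] = 8+8 = 16 → [8, 16]
append ys[0]+ys[-1] = 8+16 = 24 → [8, 16, 24]
sum = 48

48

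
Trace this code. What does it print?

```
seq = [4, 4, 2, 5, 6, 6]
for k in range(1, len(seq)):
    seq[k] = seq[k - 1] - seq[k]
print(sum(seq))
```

k=1: seq[1] = 4-4 = 0 → [4, 0, 2, 5, 6, 6]
k=2: seq[2] = 0-2 = -2 → [4, 0, -2, 5, 6, 6]
k=3: seq[3] = (-2)-5 = -7 → [4, 0, -2, -7, 6, 6]
k=4: seq[4] = (-7)-6 = -13 → [4, 0, -2, -7, -13, 6]
k=5: seq[5] = (-13)-6 = -19 → [4, 0, -2, -7, -13, -19]
sum = -37

-37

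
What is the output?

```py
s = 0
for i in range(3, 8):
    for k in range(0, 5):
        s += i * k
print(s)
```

250

i=3,k=0: s = 0+0 = 0
i=3,k=1: s = 0+3 = 3
i=3,k=2: s = 3+6 = 9
i=3,k=3: s = 9+9 = 18
i=3,k=4: s = 18+12 = 30
i=4,k=0: s = 30+0 = 30
i=4,k=1: s = 30+4 = 34
i=4,k=2: s = 34+8 = 42
i=4,k=3: s = 42+12 = 54
i=4,k=4: s = 54+16 = 70
i=5,k=0: s = 70+0 = 70
i=5,k=1: s = 70+5 = 75
i=5,k=2: s = 75+10 = 85
i=5,k=3: s = 85+15 = 100
i=5,k=4: s = 100+20 = 120
i=6,k=0: s = 120+0 = 120
i=6,k=1: s = 120+6 = 126
i=6,k=2: s = 126+12 = 138
i=6,k=3: s = 138+18 = 156
i=6,k=4: s = 156+24 = 180
i=7,k=0: s = 180+0 = 180
i=7,k=1: s = 180+7 = 187
i=7,k=2: s = 187+14 = 201
i=7,k=3: s = 201+21 = 222
i=7,k=4: s = 222+28 = 250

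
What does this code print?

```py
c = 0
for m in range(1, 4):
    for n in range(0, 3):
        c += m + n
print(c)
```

m=1,n=0: c = 0+1 = 1
m=1,n=1: c = 1+2 = 3
m=1,n=2: c = 3+3 = 6
m=2,n=0: c = 6+2 = 8
m=2,n=1: c = 8+3 = 11
m=2,n=2: c = 11+4 = 15
m=3,n=0: c = 15+3 = 18
m=3,n=1: c = 18+4 = 22
m=3,n=2: c = 22+5 = 27

27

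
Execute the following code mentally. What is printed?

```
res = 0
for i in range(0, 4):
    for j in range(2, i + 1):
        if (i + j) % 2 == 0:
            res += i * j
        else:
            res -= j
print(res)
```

11

i=2,j=2: even sum, res = 0+4 = 4
i=3,j=2: odd sum, res = 4-2 = 2
i=3,j=3: even sum, res = 2+9 = 11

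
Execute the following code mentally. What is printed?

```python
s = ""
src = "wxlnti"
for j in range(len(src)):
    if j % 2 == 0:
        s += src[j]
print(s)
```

wlt

j=0: add 'w' → 'w'
j=1: skip
j=2: add 'l' → 'wl'
j=3: skip
j=4: add 't' → 'wlt'
j=5: skip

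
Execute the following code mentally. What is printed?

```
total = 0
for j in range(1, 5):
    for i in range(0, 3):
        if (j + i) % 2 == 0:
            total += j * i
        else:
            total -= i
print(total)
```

j=1,i=0: odd sum, total = 0-0 = 0
j=1,i=1: even sum, total = 0+1 = 1
j=1,i=2: odd sum, total = 1-2 = -1
j=2,i=0: even sum, total = (-1)+0 = -1
j=2,i=1: odd sum, total = (-1)-1 = -2
j=2,i=2: even sum, total = (-2)+4 = 2
j=3,i=0: odd sum, total = 2-0 = 2
j=3,i=1: even sum, total = 2+3 = 5
j=3,i=2: odd sum, total = 5-2 = 3
j=4,i=0: even sum, total = 3+0 = 3
j=4,i=1: odd sum, total = 3-1 = 2
j=4,i=2: even sum, total = 2+8 = 10

10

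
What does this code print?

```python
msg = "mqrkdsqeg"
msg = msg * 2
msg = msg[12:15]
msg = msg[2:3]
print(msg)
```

repeat ×2 → 'mqrkdsqegmqrkdsqeg'
slice [12:15] → 'kds'
slice [2:3] → 's'

s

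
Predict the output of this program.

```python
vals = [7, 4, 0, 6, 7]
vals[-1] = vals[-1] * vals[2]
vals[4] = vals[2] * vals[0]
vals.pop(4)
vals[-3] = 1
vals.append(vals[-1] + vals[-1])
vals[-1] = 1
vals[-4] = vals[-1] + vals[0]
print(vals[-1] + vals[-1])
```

vals[-1] = vals[-1]*vals[2] = 7*0 = 0 → [7, 4, 0, 6, 0]
vals[4] = vals[2]*vals[0] = 0*7 = 0 → [7, 4, 0, 6, 0]
pop(4) removes 0 → [7, 4, 0, 6]
vals[-3] = 1 → [7, 1, 0, 6]
append vals[-1]+vals[-1] = 6+6 = 12 → [7, 1, 0, 6, 12]
vals[-1] = 1 → [7, 1, 0, 6, 1]
vals[-4] = vals[-1]+vals[0] = 1+7 = 8 → [7, 8, 0, 6, 1]
vals[-1]+vals[-1] = 1+1 = 2

2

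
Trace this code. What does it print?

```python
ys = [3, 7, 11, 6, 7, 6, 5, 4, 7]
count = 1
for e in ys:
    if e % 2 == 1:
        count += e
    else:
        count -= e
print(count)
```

25

e=3: odd, count = 1+3 = 4
e=7: odd, count = 4+7 = 11
e=11: odd, count = 11+11 = 22
e=6: not odd, count = 22-6 = 16
e=7: odd, count = 16+7 = 23
e=6: not odd, count = 23-6 = 17
e=5: odd, count = 17+5 = 22
e=4: not odd, count = 22-4 = 18
e=7: odd, count = 18+7 = 25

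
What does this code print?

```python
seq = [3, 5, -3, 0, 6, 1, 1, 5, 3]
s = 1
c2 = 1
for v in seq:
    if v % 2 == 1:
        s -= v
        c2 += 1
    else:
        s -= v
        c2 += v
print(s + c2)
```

v=3: odd, s = 1-3 = -2; c2=2
v=5: odd, s = (-2)-5 = -7; c2=3
v=-3: odd, s = (-7)-(-3) = -4; c2=4
v=0: not odd, s = (-4)-0 = -4; c2=4
v=6: not odd, s = (-4)-6 = -10; c2=10
v=1: odd, s = (-10)-1 = -11; c2=11
v=1: odd, s = (-11)-1 = -12; c2=12
v=5: odd, s = (-12)-5 = -17; c2=13
v=3: odd, s = (-17)-3 = -20; c2=14
s+c2 = (-20)+14 = -6

-6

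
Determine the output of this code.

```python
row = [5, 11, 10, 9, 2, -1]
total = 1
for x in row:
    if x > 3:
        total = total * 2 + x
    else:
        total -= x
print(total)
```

x=5: >3, total = 1*2+5 = 7
x=11: >3, total = 7*2+11 = 25
x=10: >3, total = 25*2+10 = 60
x=9: >3, total = 60*2+9 = 129
x=2: not >3, total = 129-2 = 127
x=-1: not >3, total = 127-(-1) = 128

128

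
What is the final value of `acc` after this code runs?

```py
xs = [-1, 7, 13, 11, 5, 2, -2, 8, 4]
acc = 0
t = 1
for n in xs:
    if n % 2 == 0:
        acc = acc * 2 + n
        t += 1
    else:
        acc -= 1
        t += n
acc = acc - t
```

n=-1: not even, acc = 0-1 = -1; t=0
n=7: not even, acc = (-1)-1 = -2; t=7
n=13: not even, acc = (-2)-1 = -3; t=20
n=11: not even, acc = (-3)-1 = -4; t=31
n=5: not even, acc = (-4)-1 = -5; t=36
n=2: even, acc = (-5)*2+2 = -8; t=37
n=-2: even, acc = (-8)*2+(-2) = -18; t=38
n=8: even, acc = (-18)*2+8 = -28; t=39
n=4: even, acc = (-28)*2+4 = -52; t=40
acc-t = (-52)-40 = -92

-92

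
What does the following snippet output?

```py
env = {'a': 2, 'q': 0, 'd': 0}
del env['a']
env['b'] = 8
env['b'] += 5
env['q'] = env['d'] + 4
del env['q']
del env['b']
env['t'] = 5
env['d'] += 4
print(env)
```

del 'a' → {'q': 0, 'd': 0}
env['b'] = 8 → {'q': 0, 'd': 0, 'b': 8}
env['b'] = 8+5 = 13 → {'q': 0, 'd': 0, 'b': 13}
env['q'] = env['d']+4 = 4 → {'q': 4, 'd': 0, 'b': 13}
del 'q' → {'d': 0, 'b': 13}
del 'b' → {'d': 0}
env['t'] = 5 → {'d': 0, 't': 5}
env['d'] = 0+4 = 4 → {'d': 4, 't': 5}

{'d': 4, 't': 5}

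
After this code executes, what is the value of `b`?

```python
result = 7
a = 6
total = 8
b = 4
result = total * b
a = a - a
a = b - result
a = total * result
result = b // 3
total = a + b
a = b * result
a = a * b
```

result = 8*4 = 32
a = 6-6 = 0
a = 4-32 = -28
a = 8*32 = 256
result = 4//3 = 1
total = 256+4 = 260
a = 4*1 = 4
a = 4*4 = 16

4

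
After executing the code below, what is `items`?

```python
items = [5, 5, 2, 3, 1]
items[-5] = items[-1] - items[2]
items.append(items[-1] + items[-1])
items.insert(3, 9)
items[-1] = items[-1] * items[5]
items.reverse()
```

[2, 1, 3, 9, 2, 5, -1]

items[-5] = items[-1]-items[2] = 1-2 = -1 → [-1, 5, 2, 3, 1]
append items[-1]+items[-1] = 1+1 = 2 → [-1, 5, 2, 3, 1, 2]
insert 9 at 3 → [-1, 5, 2, 9, 3, 1, 2]
items[-1] = items[-1]*items[5] = 2*1 = 2 → [-1, 5, 2, 9, 3, 1, 2]
reverse → [2, 1, 3, 9, 2, 5, -1]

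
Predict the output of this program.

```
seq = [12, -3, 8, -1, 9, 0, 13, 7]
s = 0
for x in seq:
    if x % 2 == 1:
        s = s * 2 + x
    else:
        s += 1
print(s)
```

65

x=12: not odd, s = 0+1 = 1
x=-3: odd, s = 1*2+(-3) = -1
x=8: not odd, s = (-1)+1 = 0
x=-1: odd, s = 0*2+(-1) = -1
x=9: odd, s = (-1)*2+9 = 7
x=0: not odd, s = 7+1 = 8
x=13: odd, s = 8*2+13 = 29
x=7: odd, s = 29*2+7 = 65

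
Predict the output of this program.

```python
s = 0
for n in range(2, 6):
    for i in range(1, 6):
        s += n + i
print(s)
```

n=2,i=1: s = 0+3 = 3
n=2,i=2: s = 3+4 = 7
n=2,i=3: s = 7+5 = 12
n=2,i=4: s = 12+6 = 18
n=2,i=5: s = 18+7 = 25
n=3,i=1: s = 25+4 = 29
n=3,i=2: s = 29+5 = 34
n=3,i=3: s = 34+6 = 40
n=3,i=4: s = 40+7 = 47
n=3,i=5: s = 47+8 = 55
n=4,i=1: s = 55+5 = 60
n=4,i=2: s = 60+6 = 66
n=4,i=3: s = 66+7 = 73
n=4,i=4: s = 73+8 = 81
n=4,i=5: s = 81+9 = 90
n=5,i=1: s = 90+6 = 96
n=5,i=2: s = 96+7 = 103
n=5,i=3: s = 103+8 = 111
n=5,i=4: s = 111+9 = 120
n=5,i=5: s = 120+10 = 130

130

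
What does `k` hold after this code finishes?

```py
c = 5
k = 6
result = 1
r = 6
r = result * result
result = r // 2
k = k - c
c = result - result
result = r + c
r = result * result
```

1

r = 1*1 = 1
result = 1//2 = 0
k = 6-5 = 1
c = 0-0 = 0
result = 1+0 = 1
r = 1*1 = 1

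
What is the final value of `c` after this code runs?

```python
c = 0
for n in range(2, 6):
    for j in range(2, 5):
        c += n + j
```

78

n=2,j=2: c = 0+4 = 4
n=2,j=3: c = 4+5 = 9
n=2,j=4: c = 9+6 = 15
n=3,j=2: c = 15+5 = 20
n=3,j=3: c = 20+6 = 26
n=3,j=4: c = 26+7 = 33
n=4,j=2: c = 33+6 = 39
n=4,j=3: c = 39+7 = 46
n=4,j=4: c = 46+8 = 54
n=5,j=2: c = 54+7 = 61
n=5,j=3: c = 61+8 = 69
n=5,j=4: c = 69+9 = 78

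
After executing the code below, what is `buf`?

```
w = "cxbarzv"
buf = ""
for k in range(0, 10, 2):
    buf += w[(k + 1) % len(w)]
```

k=0: add w[1]='x' → 'x'
k=2: add w[3]='a' → 'xa'
k=4: add w[5]='z' → 'xaz'
k=6: add w[0]='c' → 'xazc'
k=8: add w[2]='b' → 'xazcb'

'xazcb'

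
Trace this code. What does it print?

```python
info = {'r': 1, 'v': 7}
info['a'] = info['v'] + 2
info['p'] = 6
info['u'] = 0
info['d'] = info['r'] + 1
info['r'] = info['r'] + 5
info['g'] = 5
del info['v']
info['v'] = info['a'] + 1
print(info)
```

{'r': 6, 'a': 9, 'p': 6, 'u': 0, 'd': 2, 'g': 5, 'v': 10}

info['a'] = info['v']+2 = 9 → {'r': 1, 'v': 7, 'a': 9}
info['p'] = 6 → {'r': 1, 'v': 7, 'a': 9, 'p': 6}
info['u'] = 0 → {'r': 1, 'v': 7, 'a': 9, 'p': 6, 'u': 0}
info['d'] = info['r']+1 = 2 → {'r': 1, 'v': 7, 'a': 9, 'p': 6, 'u': 0, 'd': 2}
info['r'] = info['r']+5 = 6 → {'r': 6, 'v': 7, 'a': 9, 'p': 6, 'u': 0, 'd': 2}
info['g'] = 5 → {'r': 6, 'v': 7, 'a': 9, 'p': 6, 'u': 0, 'd': 2, 'g': 5}
del 'v' → {'r': 6, 'a': 9, 'p': 6, 'u': 0, 'd': 2, 'g': 5}
info['v'] = info['a']+1 = 10 → {'r': 6, 'a': 9, 'p': 6, 'u': 0, 'd': 2, 'g': 5, 'v': 10}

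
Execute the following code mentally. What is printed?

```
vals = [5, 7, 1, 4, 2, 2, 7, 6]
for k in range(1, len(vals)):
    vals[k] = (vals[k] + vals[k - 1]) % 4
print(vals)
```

[5, 0, 1, 1, 3, 1, 0, 2]

k=1: vals[1] = (7+5)%4 = 0 → [5, 0, 1, 4, 2, 2, 7, 6]
k=2: vals[2] = (1+0)%4 = 1 → [5, 0, 1, 4, 2, 2, 7, 6]
k=3: vals[3] = (4+1)%4 = 1 → [5, 0, 1, 1, 2, 2, 7, 6]
k=4: vals[4] = (2+1)%4 = 3 → [5, 0, 1, 1, 3, 2, 7, 6]
k=5: vals[5] = (2+3)%4 = 1 → [5, 0, 1, 1, 3, 1, 7, 6]
k=6: vals[6] = (7+1)%4 = 0 → [5, 0, 1, 1, 3, 1, 0, 6]
k=7: vals[7] = (6+0)%4 = 2 → [5, 0, 1, 1, 3, 1, 0, 2]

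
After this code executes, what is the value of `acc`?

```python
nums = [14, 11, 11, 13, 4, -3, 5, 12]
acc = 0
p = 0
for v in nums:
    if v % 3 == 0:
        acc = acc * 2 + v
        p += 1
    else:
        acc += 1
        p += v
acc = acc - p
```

v=14: not %3==0, acc = 0+1 = 1; p=14
v=11: not %3==0, acc = 1+1 = 2; p=25
v=11: not %3==0, acc = 2+1 = 3; p=36
v=13: not %3==0, acc = 3+1 = 4; p=49
v=4: not %3==0, acc = 4+1 = 5; p=53
v=-3: %3==0, acc = 5*2+(-3) = 7; p=54
v=5: not %3==0, acc = 7+1 = 8; p=59
v=12: %3==0, acc = 8*2+12 = 28; p=60
acc-p = 28-60 = -32

-32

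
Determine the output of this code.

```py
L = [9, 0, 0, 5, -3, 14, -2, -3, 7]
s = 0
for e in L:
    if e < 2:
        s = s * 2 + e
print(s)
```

-19

e=9: not <2
e=0: <2, s = 0*2+0 = 0
e=0: <2, s = 0*2+0 = 0
e=5: not <2
e=-3: <2, s = 0*2+(-3) = -3
e=14: not <2
e=-2: <2, s = (-3)*2+(-2) = -8
e=-3: <2, s = (-8)*2+(-3) = -19
e=7: not <2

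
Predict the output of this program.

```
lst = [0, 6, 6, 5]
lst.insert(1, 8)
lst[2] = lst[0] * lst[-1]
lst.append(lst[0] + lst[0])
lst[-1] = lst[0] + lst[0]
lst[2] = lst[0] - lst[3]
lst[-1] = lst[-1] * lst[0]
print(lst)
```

insert 8 at 1 → [0, 8, 6, 6, 5]
lst[2] = lst[0]*lst[-1] = 0*5 = 0 → [0, 8, 0, 6, 5]
append lst[0]+lst[0] = 0+0 = 0 → [0, 8, 0, 6, 5, 0]
lst[-1] = lst[0]+lst[0] = 0+0 = 0 → [0, 8, 0, 6, 5, 0]
lst[2] = lst[0]-lst[3] = 0-6 = -6 → [0, 8, -6, 6, 5, 0]
lst[-1] = lst[-1]*lst[0] = 0*0 = 0 → [0, 8, -6, 6, 5, 0]

[0, 8, -6, 6, 5, 0]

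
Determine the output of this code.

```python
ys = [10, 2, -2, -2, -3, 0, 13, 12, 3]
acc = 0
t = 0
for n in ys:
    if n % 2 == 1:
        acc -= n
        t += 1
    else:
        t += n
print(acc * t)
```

-299

n=10: not odd; t=10
n=2: not odd; t=12
n=-2: not odd; t=10
n=-2: not odd; t=8
n=-3: odd, acc = 0-(-3) = 3; t=9
n=0: not odd; t=9
n=13: odd, acc = 3-13 = -10; t=10
n=12: not odd; t=22
n=3: odd, acc = (-10)-3 = -13; t=23
acc*t = (-13)*23 = -299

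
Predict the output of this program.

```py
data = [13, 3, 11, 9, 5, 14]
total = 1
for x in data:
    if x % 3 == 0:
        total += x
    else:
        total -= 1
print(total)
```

x=13: not %3==0, total = 1-1 = 0
x=3: %3==0, total = 0+3 = 3
x=11: not %3==0, total = 3-1 = 2
x=9: %3==0, total = 2+9 = 11
x=5: not %3==0, total = 11-1 = 10
x=14: not %3==0, total = 10-1 = 9

9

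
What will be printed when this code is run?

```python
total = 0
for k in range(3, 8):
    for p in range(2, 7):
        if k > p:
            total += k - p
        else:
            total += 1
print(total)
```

45

k=3,p=2: 3>2, total = 0+1 = 1
k=3,p=3: not 3>3, total = 1+1 = 2
k=3,p=4: not 3>4, total = 2+1 = 3
k=3,p=5: not 3>5, total = 3+1 = 4
k=3,p=6: not 3>6, total = 4+1 = 5
k=4,p=2: 4>2, total = 5+2 = 7
k=4,p=3: 4>3, total = 7+1 = 8
k=4,p=4: not 4>4, total = 8+1 = 9
k=4,p=5: not 4>5, total = 9+1 = 10
k=4,p=6: not 4>6, total = 10+1 = 11
k=5,p=2: 5>2, total = 11+3 = 14
k=5,p=3: 5>3, total = 14+2 = 16
k=5,p=4: 5>4, total = 16+1 = 17
k=5,p=5: not 5>5, total = 17+1 = 18
k=5,p=6: not 5>6, total = 18+1 = 19
k=6,p=2: 6>2, total = 19+4 = 23
k=6,p=3: 6>3, total = 23+3 = 26
k=6,p=4: 6>4, total = 26+2 = 28
k=6,p=5: 6>5, total = 28+1 = 29
k=6,p=6: not 6>6, total = 29+1 = 30
k=7,p=2: 7>2, total = 30+5 = 35
k=7,p=3: 7>3, total = 35+4 = 39
k=7,p=4: 7>4, total = 39+3 = 42
k=7,p=5: 7>5, total = 42+2 = 44
k=7,p=6: 7>6, total = 44+1 = 45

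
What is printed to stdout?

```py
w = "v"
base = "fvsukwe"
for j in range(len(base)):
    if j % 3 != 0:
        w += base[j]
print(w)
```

j=0: skip
j=1: add 'v' → 'vv'
j=2: add 's' → 'vvs'
j=3: skip
j=4: add 'k' → 'vvsk'
j=5: add 'w' → 'vvskw'
j=6: skip

vvskw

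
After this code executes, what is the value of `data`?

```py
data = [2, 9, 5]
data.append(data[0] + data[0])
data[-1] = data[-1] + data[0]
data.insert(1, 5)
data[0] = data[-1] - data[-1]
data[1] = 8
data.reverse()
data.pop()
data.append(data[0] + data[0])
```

append data[0]+data[0] = 2+2 = 4 → [2, 9, 5, 4]
data[-1] = data[-1]+data[0] = 4+2 = 6 → [2, 9, 5, 6]
insert 5 at 1 → [2, 5, 9, 5, 6]
data[0] = data[-1]-data[-1] = 6-6 = 0 → [0, 5, 9, 5, 6]
data[1] = 8 → [0, 8, 9, 5, 6]
reverse → [6, 5, 9, 8, 0]
pop() removes 0 → [6, 5, 9, 8]
append data[0]+data[0] = 6+6 = 12 → [6, 5, 9, 8, 12]

[6, 5, 9, 8, 12]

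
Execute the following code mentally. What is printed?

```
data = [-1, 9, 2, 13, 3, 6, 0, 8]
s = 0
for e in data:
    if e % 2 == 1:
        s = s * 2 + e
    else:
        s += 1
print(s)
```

64

e=-1: odd, s = 0*2+(-1) = -1
e=9: odd, s = (-1)*2+9 = 7
e=2: not odd, s = 7+1 = 8
e=13: odd, s = 8*2+13 = 29
e=3: odd, s = 29*2+3 = 61
e=6: not odd, s = 61+1 = 62
e=0: not odd, s = 62+1 = 63
e=8: not odd, s = 63+1 = 64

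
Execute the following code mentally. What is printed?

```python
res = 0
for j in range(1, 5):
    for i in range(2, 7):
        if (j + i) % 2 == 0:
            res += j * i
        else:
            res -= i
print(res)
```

64

j=1,i=2: odd sum, res = 0-2 = -2
j=1,i=3: even sum, res = (-2)+3 = 1
j=1,i=4: odd sum, res = 1-4 = -3
j=1,i=5: even sum, res = (-3)+5 = 2
j=1,i=6: odd sum, res = 2-6 = -4
j=2,i=2: even sum, res = (-4)+4 = 0
j=2,i=3: odd sum, res = 0-3 = -3
j=2,i=4: even sum, res = (-3)+8 = 5
j=2,i=5: odd sum, res = 5-5 = 0
j=2,i=6: even sum, res = 0+12 = 12
j=3,i=2: odd sum, res = 12-2 = 10
j=3,i=3: even sum, res = 10+9 = 19
j=3,i=4: odd sum, res = 19-4 = 15
j=3,i=5: even sum, res = 15+15 = 30
j=3,i=6: odd sum, res = 30-6 = 24
j=4,i=2: even sum, res = 24+8 = 32
j=4,i=3: odd sum, res = 32-3 = 29
j=4,i=4: even sum, res = 29+16 = 45
j=4,i=5: odd sum, res = 45-5 = 40
j=4,i=6: even sum, res = 40+24 = 64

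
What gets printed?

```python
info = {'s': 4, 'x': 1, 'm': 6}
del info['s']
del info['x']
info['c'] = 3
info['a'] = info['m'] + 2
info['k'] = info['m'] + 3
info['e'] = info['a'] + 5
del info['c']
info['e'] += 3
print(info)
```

{'m': 6, 'a': 8, 'k': 9, 'e': 16}

del 's' → {'x': 1, 'm': 6}
del 'x' → {'m': 6}
info['c'] = 3 → {'m': 6, 'c': 3}
info['a'] = info['m']+2 = 8 → {'m': 6, 'c': 3, 'a': 8}
info['k'] = info['m']+3 = 9 → {'m': 6, 'c': 3, 'a': 8, 'k': 9}
info['e'] = info['a']+5 = 13 → {'m': 6, 'c': 3, 'a': 8, 'k': 9, 'e': 13}
del 'c' → {'m': 6, 'a': 8, 'k': 9, 'e': 13}
info['e'] = 13+3 = 16 → {'m': 6, 'a': 8, 'k': 9, 'e': 16}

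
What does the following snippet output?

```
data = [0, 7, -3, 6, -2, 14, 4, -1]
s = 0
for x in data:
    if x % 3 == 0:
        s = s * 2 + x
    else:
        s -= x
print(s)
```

-43

x=0: %3==0, s = 0*2+0 = 0
x=7: not %3==0, s = 0-7 = -7
x=-3: %3==0, s = (-7)*2+(-3) = -17
x=6: %3==0, s = (-17)*2+6 = -28
x=-2: not %3==0, s = (-28)-(-2) = -26
x=14: not %3==0, s = (-26)-14 = -40
x=4: not %3==0, s = (-40)-4 = -44
x=-1: not %3==0, s = (-44)-(-1) = -43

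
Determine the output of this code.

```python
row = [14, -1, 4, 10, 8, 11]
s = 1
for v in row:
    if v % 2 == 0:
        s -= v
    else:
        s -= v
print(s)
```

-45

v=14: even, s = 1-14 = -13
v=-1: not even, s = (-13)-(-1) = -12
v=4: even, s = (-12)-4 = -16
v=10: even, s = (-16)-10 = -26
v=8: even, s = (-26)-8 = -34
v=11: not even, s = (-34)-11 = -45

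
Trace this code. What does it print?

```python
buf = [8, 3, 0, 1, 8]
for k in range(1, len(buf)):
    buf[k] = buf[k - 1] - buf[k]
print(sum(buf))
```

k=1: buf[1] = 8-3 = 5 → [8, 5, 0, 1, 8]
k=2: buf[2] = 5-0 = 5 → [8, 5, 5, 1, 8]
k=3: buf[3] = 5-1 = 4 → [8, 5, 5, 4, 8]
k=4: buf[4] = 4-8 = -4 → [8, 5, 5, 4, -4]
sum = 18

18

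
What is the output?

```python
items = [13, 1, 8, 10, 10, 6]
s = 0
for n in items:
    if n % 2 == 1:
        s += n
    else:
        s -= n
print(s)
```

-20

n=13: odd, s = 0+13 = 13
n=1: odd, s = 13+1 = 14
n=8: not odd, s = 14-8 = 6
n=10: not odd, s = 6-10 = -4
n=10: not odd, s = (-4)-10 = -14
n=6: not odd, s = (-14)-6 = -20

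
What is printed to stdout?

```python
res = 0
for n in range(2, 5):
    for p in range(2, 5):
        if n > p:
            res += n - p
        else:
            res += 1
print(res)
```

n=2,p=2: not 2>2, res = 0+1 = 1
n=2,p=3: not 2>3, res = 1+1 = 2
n=2,p=4: not 2>4, res = 2+1 = 3
n=3,p=2: 3>2, res = 3+1 = 4
n=3,p=3: not 3>3, res = 4+1 = 5
n=3,p=4: not 3>4, res = 5+1 = 6
n=4,p=2: 4>2, res = 6+2 = 8
n=4,p=3: 4>3, res = 8+1 = 9
n=4,p=4: not 4>4, res = 9+1 = 10

10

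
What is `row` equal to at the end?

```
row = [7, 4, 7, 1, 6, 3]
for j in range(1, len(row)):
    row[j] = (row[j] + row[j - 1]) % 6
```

j=1: row[1] = (4+7)%6 = 5 → [7, 5, 7, 1, 6, 3]
j=2: row[2] = (7+5)%6 = 0 → [7, 5, 0, 1, 6, 3]
j=3: row[3] = (1+0)%6 = 1 → [7, 5, 0, 1, 6, 3]
j=4: row[4] = (6+1)%6 = 1 → [7, 5, 0, 1, 1, 3]
j=5: row[5] = (3+1)%6 = 4 → [7, 5, 0, 1, 1, 4]

[7, 5, 0, 1, 1, 4]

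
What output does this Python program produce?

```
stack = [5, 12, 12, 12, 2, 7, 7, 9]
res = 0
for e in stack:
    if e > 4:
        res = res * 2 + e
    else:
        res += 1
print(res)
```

1051

e=5: >4, res = 0*2+5 = 5
e=12: >4, res = 5*2+12 = 22
e=12: >4, res = 22*2+12 = 56
e=12: >4, res = 56*2+12 = 124
e=2: not >4, res = 124+1 = 125
e=7: >4, res = 125*2+7 = 257
e=7: >4, res = 257*2+7 = 521
e=9: >4, res = 521*2+9 = 1051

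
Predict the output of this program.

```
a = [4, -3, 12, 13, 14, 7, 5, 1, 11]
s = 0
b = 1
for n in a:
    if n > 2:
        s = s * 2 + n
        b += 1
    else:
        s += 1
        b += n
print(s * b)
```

n=4: >2, s = 0*2+4 = 4; b=2
n=-3: not >2, s = 4+1 = 5; b=-1
n=12: >2, s = 5*2+12 = 22; b=0
n=13: >2, s = 22*2+13 = 57; b=1
n=14: >2, s = 57*2+14 = 128; b=2
n=7: >2, s = 128*2+7 = 263; b=3
n=5: >2, s = 263*2+5 = 531; b=4
n=1: not >2, s = 531+1 = 532; b=5
n=11: >2, s = 532*2+11 = 1075; b=6
s*b = 1075*6 = 6450

6450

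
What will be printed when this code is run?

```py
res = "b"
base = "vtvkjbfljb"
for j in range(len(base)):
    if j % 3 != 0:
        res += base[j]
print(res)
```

btvjblj

j=0: skip
j=1: add 't' → 'bt'
j=2: add 'v' → 'btv'
j=3: skip
j=4: add 'j' → 'btvj'
j=5: add 'b' → 'btvjb'
j=6: skip
j=7: add 'l' → 'btvjbl'
j=8: add 'j' → 'btvjblj'
j=9: skip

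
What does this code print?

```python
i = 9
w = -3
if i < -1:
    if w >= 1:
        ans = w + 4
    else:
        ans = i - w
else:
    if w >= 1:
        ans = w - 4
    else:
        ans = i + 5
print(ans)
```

14

i=9, w=-3
i < -1 is False; w >= 1 is False
→ ans = i + 5 = 14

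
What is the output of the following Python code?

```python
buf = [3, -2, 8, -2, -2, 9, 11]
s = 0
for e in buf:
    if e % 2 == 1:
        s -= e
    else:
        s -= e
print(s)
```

e=3: odd, s = 0-3 = -3
e=-2: not odd, s = (-3)-(-2) = -1
e=8: not odd, s = (-1)-8 = -9
e=-2: not odd, s = (-9)-(-2) = -7
e=-2: not odd, s = (-7)-(-2) = -5
e=9: odd, s = (-5)-9 = -14
e=11: odd, s = (-14)-11 = -25

-25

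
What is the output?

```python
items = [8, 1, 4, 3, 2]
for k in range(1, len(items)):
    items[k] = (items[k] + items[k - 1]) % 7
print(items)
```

k=1: items[1] = (1+8)%7 = 2 → [8, 2, 4, 3, 2]
k=2: items[2] = (4+2)%7 = 6 → [8, 2, 6, 3, 2]
k=3: items[3] = (3+6)%7 = 2 → [8, 2, 6, 2, 2]
k=4: items[4] = (2+2)%7 = 4 → [8, 2, 6, 2, 4]

[8, 2, 6, 2, 4]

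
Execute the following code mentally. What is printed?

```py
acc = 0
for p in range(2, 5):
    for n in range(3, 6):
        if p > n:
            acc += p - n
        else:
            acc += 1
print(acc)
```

p=2,n=3: not 2>3, acc = 0+1 = 1
p=2,n=4: not 2>4, acc = 1+1 = 2
p=2,n=5: not 2>5, acc = 2+1 = 3
p=3,n=3: not 3>3, acc = 3+1 = 4
p=3,n=4: not 3>4, acc = 4+1 = 5
p=3,n=5: not 3>5, acc = 5+1 = 6
p=4,n=3: 4>3, acc = 6+1 = 7
p=4,n=4: not 4>4, acc = 7+1 = 8
p=4,n=5: not 4>5, acc = 8+1 = 9

9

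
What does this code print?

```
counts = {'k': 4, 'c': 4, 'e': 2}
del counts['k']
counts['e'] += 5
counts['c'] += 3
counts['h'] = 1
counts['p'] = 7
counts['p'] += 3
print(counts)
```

del 'k' → {'c': 4, 'e': 2}
counts['e'] = 2+5 = 7 → {'c': 4, 'e': 7}
counts['c'] = 4+3 = 7 → {'c': 7, 'e': 7}
counts['h'] = 1 → {'c': 7, 'e': 7, 'h': 1}
counts['p'] = 7 → {'c': 7, 'e': 7, 'h': 1, 'p': 7}
counts['p'] = 7+3 = 10 → {'c': 7, 'e': 7, 'h': 1, 'p': 10}

{'c': 7, 'e': 7, 'h': 1, 'p': 10}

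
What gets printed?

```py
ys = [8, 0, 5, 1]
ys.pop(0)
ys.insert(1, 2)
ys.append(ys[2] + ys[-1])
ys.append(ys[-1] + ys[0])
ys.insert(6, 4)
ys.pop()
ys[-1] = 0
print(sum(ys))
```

14

pop(0) removes 8 → [0, 5, 1]
insert 2 at 1 → [0, 2, 5, 1]
append ys[2]+ys[-1] = 5+1 = 6 → [0, 2, 5, 1, 6]
append ys[-1]+ys[0] = 6+0 = 6 → [0, 2, 5, 1, 6, 6]
insert 4 at 6 → [0, 2, 5, 1, 6, 6, 4]
pop() removes 4 → [0, 2, 5, 1, 6, 6]
ys[-1] = 0 → [0, 2, 5, 1, 6, 0]
sum = 14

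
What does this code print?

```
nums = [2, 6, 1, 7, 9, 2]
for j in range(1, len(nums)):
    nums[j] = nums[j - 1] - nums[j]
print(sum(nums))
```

j=1: nums[1] = 2-6 = -4 → [2, -4, 1, 7, 9, 2]
j=2: nums[2] = (-4)-1 = -5 → [2, -4, -5, 7, 9, 2]
j=3: nums[3] = (-5)-7 = -12 → [2, -4, -5, -12, 9, 2]
j=4: nums[4] = (-12)-9 = -21 → [2, -4, -5, -12, -21, 2]
j=5: nums[5] = (-21)-2 = -23 → [2, -4, -5, -12, -21, -23]
sum = -63

-63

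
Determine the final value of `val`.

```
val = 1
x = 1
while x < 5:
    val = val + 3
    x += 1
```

13

x=1: val = 1+3 = 4
x=2: val = 4+3 = 7
x=3: val = 7+3 = 10
x=4: val = 10+3 = 13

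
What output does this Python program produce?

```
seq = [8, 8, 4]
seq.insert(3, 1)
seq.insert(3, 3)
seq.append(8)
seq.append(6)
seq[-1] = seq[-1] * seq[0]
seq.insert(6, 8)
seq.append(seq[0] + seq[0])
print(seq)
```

insert 1 at 3 → [8, 8, 4, 1]
insert 3 at 3 → [8, 8, 4, 3, 1]
append 8 → [8, 8, 4, 3, 1, 8]
append 6 → [8, 8, 4, 3, 1, 8, 6]
seq[-1] = seq[-1]*seq[0] = 6*8 = 48 → [8, 8, 4, 3, 1, 8, 48]
insert 8 at 6 → [8, 8, 4, 3, 1, 8, 8, 48]
append seq[0]+seq[0] = 8+8 = 16 → [8, 8, 4, 3, 1, 8, 8, 48, 16]

[8, 8, 4, 3, 1, 8, 8, 48, 16]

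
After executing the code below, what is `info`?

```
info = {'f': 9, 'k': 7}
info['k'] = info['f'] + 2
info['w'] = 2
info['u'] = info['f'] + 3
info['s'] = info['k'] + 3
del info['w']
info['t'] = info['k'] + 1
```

{'f': 9, 'k': 11, 'u': 12, 's': 14, 't': 12}

info['k'] = info['f']+2 = 11 → {'f': 9, 'k': 11}
info['w'] = 2 → {'f': 9, 'k': 11, 'w': 2}
info['u'] = info['f']+3 = 12 → {'f': 9, 'k': 11, 'w': 2, 'u': 12}
info['s'] = info['k']+3 = 14 → {'f': 9, 'k': 11, 'w': 2, 'u': 12, 's': 14}
del 'w' → {'f': 9, 'k': 11, 'u': 12, 's': 14}
info['t'] = info['k']+1 = 12 → {'f': 9, 'k': 11, 'u': 12, 's': 14, 't': 12}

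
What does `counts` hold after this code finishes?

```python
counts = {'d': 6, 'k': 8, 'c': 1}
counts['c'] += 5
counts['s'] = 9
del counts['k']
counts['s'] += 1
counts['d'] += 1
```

counts['c'] = 1+5 = 6 → {'d': 6, 'k': 8, 'c': 6}
counts['s'] = 9 → {'d': 6, 'k': 8, 'c': 6, 's': 9}
del 'k' → {'d': 6, 'c': 6, 's': 9}
counts['s'] = 9+1 = 10 → {'d': 6, 'c': 6, 's': 10}
counts['d'] = 6+1 = 7 → {'d': 7, 'c': 6, 's': 10}

{'d': 7, 'c': 6, 's': 10}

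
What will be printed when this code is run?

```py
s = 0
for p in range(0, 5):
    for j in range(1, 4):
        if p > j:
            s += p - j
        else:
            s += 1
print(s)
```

p=0,j=1: not 0>1, s = 0+1 = 1
p=0,j=2: not 0>2, s = 1+1 = 2
p=0,j=3: not 0>3, s = 2+1 = 3
p=1,j=1: not 1>1, s = 3+1 = 4
p=1,j=2: not 1>2, s = 4+1 = 5
p=1,j=3: not 1>3, s = 5+1 = 6
p=2,j=1: 2>1, s = 6+1 = 7
p=2,j=2: not 2>2, s = 7+1 = 8
p=2,j=3: not 2>3, s = 8+1 = 9
p=3,j=1: 3>1, s = 9+2 = 11
p=3,j=2: 3>2, s = 11+1 = 12
p=3,j=3: not 3>3, s = 12+1 = 13
p=4,j=1: 4>1, s = 13+3 = 16
p=4,j=2: 4>2, s = 16+2 = 18
p=4,j=3: 4>3, s = 18+1 = 19

19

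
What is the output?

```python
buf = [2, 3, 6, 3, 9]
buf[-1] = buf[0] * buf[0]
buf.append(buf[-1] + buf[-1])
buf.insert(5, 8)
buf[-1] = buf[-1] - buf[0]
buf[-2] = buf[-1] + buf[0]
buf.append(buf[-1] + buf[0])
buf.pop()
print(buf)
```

buf[-1] = buf[0]*buf[0] = 2*2 = 4 → [2, 3, 6, 3, 4]
append buf[-1]+buf[-1] = 4+4 = 8 → [2, 3, 6, 3, 4, 8]
insert 8 at 5 → [2, 3, 6, 3, 4, 8, 8]
buf[-1] = buf[-1]-buf[0] = 8-2 = 6 → [2, 3, 6, 3, 4, 8, 6]
buf[-2] = buf[-1]+buf[0] = 6+2 = 8 → [2, 3, 6, 3, 4, 8, 6]
append buf[-1]+buf[0] = 6+2 = 8 → [2, 3, 6, 3, 4, 8, 6, 8]
pop() removes 8 → [2, 3, 6, 3, 4, 8, 6]

[2, 3, 6, 3, 4, 8, 6]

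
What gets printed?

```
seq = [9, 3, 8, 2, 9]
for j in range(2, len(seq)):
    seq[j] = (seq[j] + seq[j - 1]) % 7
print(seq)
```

[9, 3, 4, 6, 1]

j=2: seq[2] = (8+3)%7 = 4 → [9, 3, 4, 2, 9]
j=3: seq[3] = (2+4)%7 = 6 → [9, 3, 4, 6, 9]
j=4: seq[4] = (9+6)%7 = 1 → [9, 3, 4, 6, 1]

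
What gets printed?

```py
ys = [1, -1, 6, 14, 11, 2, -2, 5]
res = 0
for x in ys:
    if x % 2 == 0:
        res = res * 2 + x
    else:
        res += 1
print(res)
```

143

x=1: not even, res = 0+1 = 1
x=-1: not even, res = 1+1 = 2
x=6: even, res = 2*2+6 = 10
x=14: even, res = 10*2+14 = 34
x=11: not even, res = 34+1 = 35
x=2: even, res = 35*2+2 = 72
x=-2: even, res = 72*2+(-2) = 142
x=5: not even, res = 142+1 = 143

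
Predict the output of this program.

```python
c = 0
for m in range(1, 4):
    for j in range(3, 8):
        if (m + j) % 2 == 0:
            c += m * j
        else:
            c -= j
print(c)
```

45

m=1,j=3: even sum, c = 0+3 = 3
m=1,j=4: odd sum, c = 3-4 = -1
m=1,j=5: even sum, c = (-1)+5 = 4
m=1,j=6: odd sum, c = 4-6 = -2
m=1,j=7: even sum, c = (-2)+7 = 5
m=2,j=3: odd sum, c = 5-3 = 2
m=2,j=4: even sum, c = 2+8 = 10
m=2,j=5: odd sum, c = 10-5 = 5
m=2,j=6: even sum, c = 5+12 = 17
m=2,j=7: odd sum, c = 17-7 = 10
m=3,j=3: even sum, c = 10+9 = 19
m=3,j=4: odd sum, c = 19-4 = 15
m=3,j=5: even sum, c = 15+15 = 30
m=3,j=6: odd sum, c = 30-6 = 24
m=3,j=7: even sum, c = 24+21 = 45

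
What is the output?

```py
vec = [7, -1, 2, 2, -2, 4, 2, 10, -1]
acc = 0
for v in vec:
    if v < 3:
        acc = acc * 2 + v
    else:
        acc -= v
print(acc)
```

v=7: not <3, acc = 0-7 = -7
v=-1: <3, acc = (-7)*2+(-1) = -15
v=2: <3, acc = (-15)*2+2 = -28
v=2: <3, acc = (-28)*2+2 = -54
v=-2: <3, acc = (-54)*2+(-2) = -110
v=4: not <3, acc = (-110)-4 = -114
v=2: <3, acc = (-114)*2+2 = -226
v=10: not <3, acc = (-226)-10 = -236
v=-1: <3, acc = (-236)*2+(-1) = -473

-473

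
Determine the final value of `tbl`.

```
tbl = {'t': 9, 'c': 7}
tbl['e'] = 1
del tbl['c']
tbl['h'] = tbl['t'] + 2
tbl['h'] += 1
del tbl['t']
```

{'e': 1, 'h': 12}

tbl['e'] = 1 → {'t': 9, 'c': 7, 'e': 1}
del 'c' → {'t': 9, 'e': 1}
tbl['h'] = tbl['t']+2 = 11 → {'t': 9, 'e': 1, 'h': 11}
tbl['h'] = 11+1 = 12 → {'t': 9, 'e': 1, 'h': 12}
del 't' → {'e': 1, 'h': 12}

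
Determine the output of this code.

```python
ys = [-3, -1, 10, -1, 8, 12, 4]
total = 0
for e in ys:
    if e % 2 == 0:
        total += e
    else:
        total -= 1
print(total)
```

31

e=-3: not even, total = 0-1 = -1
e=-1: not even, total = (-1)-1 = -2
e=10: even, total = (-2)+10 = 8
e=-1: not even, total = 8-1 = 7
e=8: even, total = 7+8 = 15
e=12: even, total = 15+12 = 27
e=4: even, total = 27+4 = 31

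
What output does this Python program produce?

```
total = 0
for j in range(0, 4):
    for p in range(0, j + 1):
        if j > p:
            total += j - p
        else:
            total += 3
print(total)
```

22

j=0,p=0: not 0>0, total = 0+3 = 3
j=1,p=0: 1>0, total = 3+1 = 4
j=1,p=1: not 1>1, total = 4+3 = 7
j=2,p=0: 2>0, total = 7+2 = 9
j=2,p=1: 2>1, total = 9+1 = 10
j=2,p=2: not 2>2, total = 10+3 = 13
j=3,p=0: 3>0, total = 13+3 = 16
j=3,p=1: 3>1, total = 16+2 = 18
j=3,p=2: 3>2, total = 18+1 = 19
j=3,p=3: not 3>3, total = 19+3 = 22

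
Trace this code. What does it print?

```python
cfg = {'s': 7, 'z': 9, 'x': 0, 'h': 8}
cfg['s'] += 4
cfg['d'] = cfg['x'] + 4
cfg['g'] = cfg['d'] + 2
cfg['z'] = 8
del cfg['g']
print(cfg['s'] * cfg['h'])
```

cfg['s'] = 7+4 = 11 → {'s': 11, 'z': 9, 'x': 0, 'h': 8}
cfg['d'] = cfg['x']+4 = 4 → {'s': 11, 'z': 9, 'x': 0, 'h': 8, 'd': 4}
cfg['g'] = cfg['d']+2 = 6 → {'s': 11, 'z': 9, 'x': 0, 'h': 8, 'd': 4, 'g': 6}
cfg['z'] = 8 → {'s': 11, 'z': 8, 'x': 0, 'h': 8, 'd': 4, 'g': 6}
del 'g' → {'s': 11, 'z': 8, 'x': 0, 'h': 8, 'd': 4}
cfg['s']*cfg['h'] = 11*8 = 88

88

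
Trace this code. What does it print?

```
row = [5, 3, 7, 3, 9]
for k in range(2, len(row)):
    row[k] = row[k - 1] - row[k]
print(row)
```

[5, 3, -4, -7, -16]

k=2: row[2] = 3-7 = -4 → [5, 3, -4, 3, 9]
k=3: row[3] = (-4)-3 = -7 → [5, 3, -4, -7, 9]
k=4: row[4] = (-7)-9 = -16 → [5, 3, -4, -7, -16]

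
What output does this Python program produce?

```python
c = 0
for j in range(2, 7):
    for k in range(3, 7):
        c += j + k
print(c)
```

j=2,k=3: c = 0+5 = 5
j=2,k=4: c = 5+6 = 11
j=2,k=5: c = 11+7 = 18
j=2,k=6: c = 18+8 = 26
j=3,k=3: c = 26+6 = 32
j=3,k=4: c = 32+7 = 39
j=3,k=5: c = 39+8 = 47
j=3,k=6: c = 47+9 = 56
j=4,k=3: c = 56+7 = 63
j=4,k=4: c = 63+8 = 71
j=4,k=5: c = 71+9 = 80
j=4,k=6: c = 80+10 = 90
j=5,k=3: c = 90+8 = 98
j=5,k=4: c = 98+9 = 107
j=5,k=5: c = 107+10 = 117
j=5,k=6: c = 117+11 = 128
j=6,k=3: c = 128+9 = 137
j=6,k=4: c = 137+10 = 147
j=6,k=5: c = 147+11 = 158
j=6,k=6: c = 158+12 = 170

170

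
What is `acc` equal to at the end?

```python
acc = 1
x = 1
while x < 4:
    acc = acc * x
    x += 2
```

x=1: acc = 1*1 = 1
x=3: acc = 1*3 = 3

3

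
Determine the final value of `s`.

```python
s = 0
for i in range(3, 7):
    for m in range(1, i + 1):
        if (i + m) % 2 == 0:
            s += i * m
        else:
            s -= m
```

i=3,m=1: even sum, s = 0+3 = 3
i=3,m=2: odd sum, s = 3-2 = 1
i=3,m=3: even sum, s = 1+9 = 10
i=4,m=1: odd sum, s = 10-1 = 9
i=4,m=2: even sum, s = 9+8 = 17
i=4,m=3: odd sum, s = 17-3 = 14
i=4,m=4: even sum, s = 14+16 = 30
i=5,m=1: even sum, s = 30+5 = 35
i=5,m=2: odd sum, s = 35-2 = 33
i=5,m=3: even sum, s = 33+15 = 48
i=5,m=4: odd sum, s = 48-4 = 44
i=5,m=5: even sum, s = 44+25 = 69
i=6,m=1: odd sum, s = 69-1 = 68
i=6,m=2: even sum, s = 68+12 = 80
i=6,m=3: odd sum, s = 80-3 = 77
i=6,m=4: even sum, s = 77+24 = 101
i=6,m=5: odd sum, s = 101-5 = 96
i=6,m=6: even sum, s = 96+36 = 132

132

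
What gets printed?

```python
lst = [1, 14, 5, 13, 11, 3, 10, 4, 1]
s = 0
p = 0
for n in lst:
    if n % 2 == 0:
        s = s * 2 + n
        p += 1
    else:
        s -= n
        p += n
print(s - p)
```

n=1: not even, s = 0-1 = -1; p=1
n=14: even, s = (-1)*2+14 = 12; p=2
n=5: not even, s = 12-5 = 7; p=7
n=13: not even, s = 7-13 = -6; p=20
n=11: not even, s = (-6)-11 = -17; p=31
n=3: not even, s = (-17)-3 = -20; p=34
n=10: even, s = (-20)*2+10 = -30; p=35
n=4: even, s = (-30)*2+4 = -56; p=36
n=1: not even, s = (-56)-1 = -57; p=37
s-p = (-57)-37 = -94

-94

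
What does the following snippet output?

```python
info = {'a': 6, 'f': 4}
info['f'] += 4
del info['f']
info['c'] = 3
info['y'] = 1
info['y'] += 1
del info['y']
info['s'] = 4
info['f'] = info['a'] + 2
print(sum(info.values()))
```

21

info['f'] = 4+4 = 8 → {'a': 6, 'f': 8}
del 'f' → {'a': 6}
info['c'] = 3 → {'a': 6, 'c': 3}
info['y'] = 1 → {'a': 6, 'c': 3, 'y': 1}
info['y'] = 1+1 = 2 → {'a': 6, 'c': 3, 'y': 2}
del 'y' → {'a': 6, 'c': 3}
info['s'] = 4 → {'a': 6, 'c': 3, 's': 4}
info['f'] = info['a']+2 = 8 → {'a': 6, 'c': 3, 's': 4, 'f': 8}
sum of values = 21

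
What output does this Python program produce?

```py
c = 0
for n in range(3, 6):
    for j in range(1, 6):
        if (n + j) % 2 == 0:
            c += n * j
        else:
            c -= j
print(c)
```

75

n=3,j=1: even sum, c = 0+3 = 3
n=3,j=2: odd sum, c = 3-2 = 1
n=3,j=3: even sum, c = 1+9 = 10
n=3,j=4: odd sum, c = 10-4 = 6
n=3,j=5: even sum, c = 6+15 = 21
n=4,j=1: odd sum, c = 21-1 = 20
n=4,j=2: even sum, c = 20+8 = 28
n=4,j=3: odd sum, c = 28-3 = 25
n=4,j=4: even sum, c = 25+16 = 41
n=4,j=5: odd sum, c = 41-5 = 36
n=5,j=1: even sum, c = 36+5 = 41
n=5,j=2: odd sum, c = 41-2 = 39
n=5,j=3: even sum, c = 39+15 = 54
n=5,j=4: odd sum, c = 54-4 = 50
n=5,j=5: even sum, c = 50+25 = 75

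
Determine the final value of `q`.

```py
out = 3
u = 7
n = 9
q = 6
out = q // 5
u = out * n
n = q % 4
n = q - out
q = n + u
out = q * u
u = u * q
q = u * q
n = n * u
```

out = 6//5 = 1
u = 1*9 = 9
n = 6%4 = 2
n = 6-1 = 5
q = 5+9 = 14
out = 14*9 = 126
u = 9*14 = 126
q = 126*14 = 1764
n = 5*126 = 630

1764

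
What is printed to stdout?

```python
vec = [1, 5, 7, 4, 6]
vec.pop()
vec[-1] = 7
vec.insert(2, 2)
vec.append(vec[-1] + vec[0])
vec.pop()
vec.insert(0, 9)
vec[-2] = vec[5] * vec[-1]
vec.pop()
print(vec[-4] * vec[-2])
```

pop() removes 6 → [1, 5, 7, 4]
vec[-1] = 7 → [1, 5, 7, 7]
insert 2 at 2 → [1, 5, 2, 7, 7]
append vec[-1]+vec[0] = 7+1 = 8 → [1, 5, 2, 7, 7, 8]
pop() removes 8 → [1, 5, 2, 7, 7]
insert 9 at 0 → [9, 1, 5, 2, 7, 7]
vec[-2] = vec[5]*vec[-1] = 7*7 = 49 → [9, 1, 5, 2, 49, 7]
pop() removes 7 → [9, 1, 5, 2, 49]
vec[-4]*vec[-2] = 1*2 = 2

2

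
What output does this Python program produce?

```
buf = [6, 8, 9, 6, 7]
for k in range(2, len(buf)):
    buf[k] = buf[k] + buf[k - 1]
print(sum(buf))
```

84

k=2: buf[2] = 9+8 = 17 → [6, 8, 17, 6, 7]
k=3: buf[3] = 6+17 = 23 → [6, 8, 17, 23, 7]
k=4: buf[4] = 7+23 = 30 → [6, 8, 17, 23, 30]
sum = 84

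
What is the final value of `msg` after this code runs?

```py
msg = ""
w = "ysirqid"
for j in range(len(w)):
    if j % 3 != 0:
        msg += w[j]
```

'siqi'

j=0: skip
j=1: add 's' → 's'
j=2: add 'i' → 'si'
j=3: skip
j=4: add 'q' → 'siq'
j=5: add 'i' → 'siqi'
j=6: skip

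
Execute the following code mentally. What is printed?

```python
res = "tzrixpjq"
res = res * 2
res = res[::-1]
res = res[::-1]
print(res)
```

tzrixpjqtzrixpjq

repeat ×2 → 'tzrixpjqtzrixpjq'
reverse → 'qjpxirztqjpxirzt'
reverse → 'tzrixpjqtzrixpjq'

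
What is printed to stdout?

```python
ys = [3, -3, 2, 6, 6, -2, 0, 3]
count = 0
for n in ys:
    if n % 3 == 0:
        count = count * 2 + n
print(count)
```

123

n=3: %3==0, count = 0*2+3 = 3
n=-3: %3==0, count = 3*2+(-3) = 3
n=2: not %3==0
n=6: %3==0, count = 3*2+6 = 12
n=6: %3==0, count = 12*2+6 = 30
n=-2: not %3==0
n=0: %3==0, count = 30*2+0 = 60
n=3: %3==0, count = 60*2+3 = 123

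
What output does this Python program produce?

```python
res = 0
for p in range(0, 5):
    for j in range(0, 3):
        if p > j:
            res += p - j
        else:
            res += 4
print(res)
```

p=0,j=0: not 0>0, res = 0+4 = 4
p=0,j=1: not 0>1, res = 4+4 = 8
p=0,j=2: not 0>2, res = 8+4 = 12
p=1,j=0: 1>0, res = 12+1 = 13
p=1,j=1: not 1>1, res = 13+4 = 17
p=1,j=2: not 1>2, res = 17+4 = 21
p=2,j=0: 2>0, res = 21+2 = 23
p=2,j=1: 2>1, res = 23+1 = 24
p=2,j=2: not 2>2, res = 24+4 = 28
p=3,j=0: 3>0, res = 28+3 = 31
p=3,j=1: 3>1, res = 31+2 = 33
p=3,j=2: 3>2, res = 33+1 = 34
p=4,j=0: 4>0, res = 34+4 = 38
p=4,j=1: 4>1, res = 38+3 = 41
p=4,j=2: 4>2, res = 41+2 = 43

43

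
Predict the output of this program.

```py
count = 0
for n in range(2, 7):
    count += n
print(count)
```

20

n=2: count = 0+2 = 2
n=3: count = 2+3 = 5
n=4: count = 5+4 = 9
n=5: count = 9+5 = 14
n=6: count = 14+6 = 20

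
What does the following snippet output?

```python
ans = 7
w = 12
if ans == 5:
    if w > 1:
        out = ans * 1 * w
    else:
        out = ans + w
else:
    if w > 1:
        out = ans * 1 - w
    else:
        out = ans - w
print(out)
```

-5

ans=7, w=12
ans == 5 is False; w > 1 is True
→ out = ans * 1 - w = -5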